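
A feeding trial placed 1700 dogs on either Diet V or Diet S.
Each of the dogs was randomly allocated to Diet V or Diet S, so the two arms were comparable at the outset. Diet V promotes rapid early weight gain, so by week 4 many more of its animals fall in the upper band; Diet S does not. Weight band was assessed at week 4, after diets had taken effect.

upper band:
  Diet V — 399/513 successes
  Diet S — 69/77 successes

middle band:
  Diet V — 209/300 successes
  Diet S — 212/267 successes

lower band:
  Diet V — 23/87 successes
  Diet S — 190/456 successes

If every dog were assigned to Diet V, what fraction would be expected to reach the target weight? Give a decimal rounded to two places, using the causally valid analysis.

0.70

The distribution of week-4 weight band is itself part of what the diet does — it is an intermediate outcome. Holding it fixed would remove that part of the effect; the total effect is the pooled difference.
So P(outcome | do(Diet V)) is just the pooled rate for Diet V: 631/900 = 0.701.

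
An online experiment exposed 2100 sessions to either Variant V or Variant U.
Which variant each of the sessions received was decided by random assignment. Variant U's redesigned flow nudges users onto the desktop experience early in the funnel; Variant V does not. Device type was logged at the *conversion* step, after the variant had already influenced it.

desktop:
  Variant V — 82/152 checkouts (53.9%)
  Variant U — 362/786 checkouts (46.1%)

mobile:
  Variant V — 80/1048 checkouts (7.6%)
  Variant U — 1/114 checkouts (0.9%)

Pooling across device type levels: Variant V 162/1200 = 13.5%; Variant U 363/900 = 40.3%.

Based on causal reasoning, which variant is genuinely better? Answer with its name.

Variant U

Stratifying would compare variants among sessions the variants themselves sorted into device type groups — a form of selection on an intermediate. The unconditioned pooled rates give the total causal effect.
Pooled: Variant V 13.5% vs Variant U 40.3%; Variant U is higher overall.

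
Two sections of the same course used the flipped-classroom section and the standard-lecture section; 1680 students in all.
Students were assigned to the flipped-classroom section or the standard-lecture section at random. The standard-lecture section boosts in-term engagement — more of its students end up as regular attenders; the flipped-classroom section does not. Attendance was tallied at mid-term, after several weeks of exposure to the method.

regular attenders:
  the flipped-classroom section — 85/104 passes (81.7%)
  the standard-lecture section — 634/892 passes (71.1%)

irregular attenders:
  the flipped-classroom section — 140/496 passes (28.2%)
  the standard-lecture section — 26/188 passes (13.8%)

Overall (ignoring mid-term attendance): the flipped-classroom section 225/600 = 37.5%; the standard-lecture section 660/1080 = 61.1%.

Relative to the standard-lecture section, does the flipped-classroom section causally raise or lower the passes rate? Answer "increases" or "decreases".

decreases

the flipped-classroom section is higher inside every mid-term attendance stratum but the standard-lecture section is higher in aggregate. Whether to stratify depends on how mid-term attendance relates to the teaching method.
The distribution of mid-term attendance is itself part of what the teaching method does — it is an intermediate outcome. Holding it fixed would remove that part of the effect; the total effect is the pooled difference.
Pooled: the flipped-classroom section 37.5% vs the standard-lecture section 61.1%; the standard-lecture section is higher overall.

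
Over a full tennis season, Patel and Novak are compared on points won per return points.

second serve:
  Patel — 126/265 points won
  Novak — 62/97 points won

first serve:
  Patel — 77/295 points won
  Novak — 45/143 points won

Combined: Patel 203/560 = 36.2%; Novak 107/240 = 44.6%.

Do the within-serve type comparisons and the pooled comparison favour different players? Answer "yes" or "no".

no

Within each serve type level (second serve 47.5% vs 63.9%; first serve 26.1% vs 31.5%), Novak has the higher rate every time. Pooled: 36.2% vs 44.6% — Novak has the higher rate overall. They agree.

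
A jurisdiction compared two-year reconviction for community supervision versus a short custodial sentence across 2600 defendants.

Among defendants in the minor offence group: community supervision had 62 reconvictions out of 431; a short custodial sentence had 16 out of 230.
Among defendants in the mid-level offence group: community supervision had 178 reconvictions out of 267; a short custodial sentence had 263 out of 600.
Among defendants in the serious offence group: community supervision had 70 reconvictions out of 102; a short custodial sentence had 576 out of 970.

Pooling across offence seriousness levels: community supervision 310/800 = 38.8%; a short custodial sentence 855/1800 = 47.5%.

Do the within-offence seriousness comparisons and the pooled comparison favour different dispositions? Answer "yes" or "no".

yes

Within each offence seriousness level (minor offence 14.4% vs 7.0%; mid-level offence 66.7% vs 43.8%; serious offence 68.6% vs 59.4%), a short custodial sentence has the lower rate every time. Pooled: 38.8% vs 47.5% — community supervision has the lower rate overall. The two comparisons disagree.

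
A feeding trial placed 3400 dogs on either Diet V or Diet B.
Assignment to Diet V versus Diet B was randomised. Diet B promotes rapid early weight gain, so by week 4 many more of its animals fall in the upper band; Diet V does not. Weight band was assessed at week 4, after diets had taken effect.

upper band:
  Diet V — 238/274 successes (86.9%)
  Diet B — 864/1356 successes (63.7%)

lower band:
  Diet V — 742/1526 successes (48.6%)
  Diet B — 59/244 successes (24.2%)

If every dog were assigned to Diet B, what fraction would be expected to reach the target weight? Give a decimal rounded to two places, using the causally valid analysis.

0.58

Week-4 weight band here is a post-treatment variable shaped by the diet; conditioning on it would introduce bias rather than remove it. The overall comparison is the causal one.
So P(outcome | do(Diet B)) is just the pooled rate for Diet B: 923/1600 = 0.577.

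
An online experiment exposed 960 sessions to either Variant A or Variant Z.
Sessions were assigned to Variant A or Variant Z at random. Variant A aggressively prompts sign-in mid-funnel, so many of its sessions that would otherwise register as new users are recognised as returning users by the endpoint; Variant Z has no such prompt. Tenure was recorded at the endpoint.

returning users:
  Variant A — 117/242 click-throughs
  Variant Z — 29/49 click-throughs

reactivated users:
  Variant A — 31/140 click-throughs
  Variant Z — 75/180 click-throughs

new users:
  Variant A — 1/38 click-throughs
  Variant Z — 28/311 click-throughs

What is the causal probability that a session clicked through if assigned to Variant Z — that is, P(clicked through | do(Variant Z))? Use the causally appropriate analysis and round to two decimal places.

Variant Z is higher inside every user tenure stratum but Variant A is higher in aggregate. Whether to stratify depends on how user tenure relates to the variant.
User tenure here is a post-treatment variable shaped by the variant; conditioning on it would introduce bias rather than remove it. The overall comparison is the causal one.
So P(outcome | do(Variant Z)) is just the pooled rate for Variant Z: 132/540 = 0.244.

0.24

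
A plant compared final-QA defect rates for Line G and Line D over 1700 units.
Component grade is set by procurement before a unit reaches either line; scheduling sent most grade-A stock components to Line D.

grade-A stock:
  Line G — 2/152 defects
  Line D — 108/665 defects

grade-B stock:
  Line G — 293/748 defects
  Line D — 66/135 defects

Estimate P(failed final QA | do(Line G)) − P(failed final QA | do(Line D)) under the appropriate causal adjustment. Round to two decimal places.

Nothing the line does changes component grade; the imbalance is an allocation artefact. With component grade also predicting the outcome, the pooled figure is confounded, and the within-stratum comparison is the causal one.
Adjusting over the population distribution of component grade: 0.481·(0.013−0.162) + 0.519·(0.392−0.489) = -0.122.

-0.12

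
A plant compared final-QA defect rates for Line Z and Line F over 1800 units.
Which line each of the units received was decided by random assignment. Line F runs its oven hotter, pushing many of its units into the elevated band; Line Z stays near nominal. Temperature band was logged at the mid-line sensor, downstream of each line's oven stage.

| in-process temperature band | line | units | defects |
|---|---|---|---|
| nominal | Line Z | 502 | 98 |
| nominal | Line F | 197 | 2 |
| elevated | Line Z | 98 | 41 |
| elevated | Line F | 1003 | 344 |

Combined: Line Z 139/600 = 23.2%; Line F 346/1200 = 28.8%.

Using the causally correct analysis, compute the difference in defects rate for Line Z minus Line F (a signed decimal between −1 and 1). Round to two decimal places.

-0.06

Line F is lower inside every in-process temperature band stratum but Line Z is lower in aggregate. Whether to stratify depends on how in-process temperature band relates to the line.
In-process temperature band lies on the pathway line → in-process temperature band → outcome, so adjusting for it blocks the indirect effect. For the total causal effect of line, use the unadjusted pooled rates.
The causal difference is the pooled difference: 0.232 − 0.288 = -0.057.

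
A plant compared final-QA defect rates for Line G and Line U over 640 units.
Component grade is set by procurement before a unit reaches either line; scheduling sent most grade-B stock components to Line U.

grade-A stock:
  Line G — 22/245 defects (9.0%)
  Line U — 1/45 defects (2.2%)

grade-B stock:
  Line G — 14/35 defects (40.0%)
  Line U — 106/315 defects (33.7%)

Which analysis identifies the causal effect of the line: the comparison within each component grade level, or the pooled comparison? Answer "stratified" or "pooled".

stratified

Within every component grade level Line U has the lower rate, yet pooled Line G does — Simpson's reversal.
Here component grade is a common cause — it drives both which line a case falls under and the outcome. The crude comparison mixes populations; the stratum-specific rates are the causally relevant ones.
Within each level — grade-A stock: 9.0% vs 2.2%; grade-B stock: 40.0% vs 33.7% — Line U is lower every time.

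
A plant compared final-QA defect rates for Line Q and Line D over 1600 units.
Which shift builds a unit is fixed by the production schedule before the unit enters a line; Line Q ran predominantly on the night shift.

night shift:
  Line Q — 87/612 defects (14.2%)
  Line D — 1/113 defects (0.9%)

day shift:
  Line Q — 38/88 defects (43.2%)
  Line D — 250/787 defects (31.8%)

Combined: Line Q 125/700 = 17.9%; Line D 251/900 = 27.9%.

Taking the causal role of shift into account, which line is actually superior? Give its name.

Line D

Shift satisfies the back-door criterion: it is not a descendant of the line, and it blocks the spurious path from line to outcome. Adjusting for it (i.e., using the within-shift rates) gives the causal effect.
Within each level — night shift: 14.2% vs 0.9%; day shift: 43.2% vs 31.8% — Line D is lower every time.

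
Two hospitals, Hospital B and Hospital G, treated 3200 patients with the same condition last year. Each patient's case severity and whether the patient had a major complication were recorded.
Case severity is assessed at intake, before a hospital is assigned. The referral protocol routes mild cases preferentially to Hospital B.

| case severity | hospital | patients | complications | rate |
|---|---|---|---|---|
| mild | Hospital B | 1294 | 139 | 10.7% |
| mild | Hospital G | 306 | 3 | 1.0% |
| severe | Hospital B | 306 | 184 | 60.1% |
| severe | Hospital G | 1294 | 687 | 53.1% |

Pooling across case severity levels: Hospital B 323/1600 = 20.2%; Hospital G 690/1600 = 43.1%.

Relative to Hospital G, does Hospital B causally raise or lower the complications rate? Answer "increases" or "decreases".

Within every case severity level Hospital G has the lower rate, yet pooled Hospital B does — Simpson's reversal.
Nothing the hospital does changes case severity; the imbalance is an allocation artefact. With case severity also predicting the outcome, the pooled figure is confounded, and the within-stratum comparison is the causal one.
Within each level — mild: 10.7% vs 1.0%; severe: 60.1% vs 53.1% — Hospital G is lower every time.

increases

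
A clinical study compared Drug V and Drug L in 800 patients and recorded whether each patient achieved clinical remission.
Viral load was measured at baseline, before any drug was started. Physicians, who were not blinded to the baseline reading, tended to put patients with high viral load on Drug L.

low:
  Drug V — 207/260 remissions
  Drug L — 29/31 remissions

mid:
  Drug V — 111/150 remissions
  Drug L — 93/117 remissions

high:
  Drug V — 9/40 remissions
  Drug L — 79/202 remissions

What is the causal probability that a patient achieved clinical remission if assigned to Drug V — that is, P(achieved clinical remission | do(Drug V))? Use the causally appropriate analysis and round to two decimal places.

0.60

Nothing the drug does changes viral load; the imbalance is an allocation artefact. With viral load also predicting the outcome, the pooled figure is confounded, and the within-stratum comparison is the causal one.
Standardising Drug V to the population viral load mix: 0.364·207/260 + 0.334·111/150 + 0.302·9/40 = 0.605.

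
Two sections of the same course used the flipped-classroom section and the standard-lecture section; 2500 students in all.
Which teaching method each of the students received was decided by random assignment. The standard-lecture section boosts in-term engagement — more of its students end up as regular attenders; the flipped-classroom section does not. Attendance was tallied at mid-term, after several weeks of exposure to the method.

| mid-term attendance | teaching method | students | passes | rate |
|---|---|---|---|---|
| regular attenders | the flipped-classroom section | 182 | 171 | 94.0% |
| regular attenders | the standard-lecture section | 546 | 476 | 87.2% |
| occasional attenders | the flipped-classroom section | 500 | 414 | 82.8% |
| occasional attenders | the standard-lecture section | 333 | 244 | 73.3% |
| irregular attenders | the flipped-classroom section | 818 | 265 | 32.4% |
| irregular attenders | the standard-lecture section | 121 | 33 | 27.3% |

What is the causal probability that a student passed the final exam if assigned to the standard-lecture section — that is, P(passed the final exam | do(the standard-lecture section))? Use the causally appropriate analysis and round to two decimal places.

Mid-term attendance is downstream of the teaching method. One should not condition on a consequence of treatment, so the overall rates are the right comparison.
So P(outcome | do(the standard-lecture section)) is just the pooled rate for the standard-lecture section: 753/1000 = 0.753.

0.75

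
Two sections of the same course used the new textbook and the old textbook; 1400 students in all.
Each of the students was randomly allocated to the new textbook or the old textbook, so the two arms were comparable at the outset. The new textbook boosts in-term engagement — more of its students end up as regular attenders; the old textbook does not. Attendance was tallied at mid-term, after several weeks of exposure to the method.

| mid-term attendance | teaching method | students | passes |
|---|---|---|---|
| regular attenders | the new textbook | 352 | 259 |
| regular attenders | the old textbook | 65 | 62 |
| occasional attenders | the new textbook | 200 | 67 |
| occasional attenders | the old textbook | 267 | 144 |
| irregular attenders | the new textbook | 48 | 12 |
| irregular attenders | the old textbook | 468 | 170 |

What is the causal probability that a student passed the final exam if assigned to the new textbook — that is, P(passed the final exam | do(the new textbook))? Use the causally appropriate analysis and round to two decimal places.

Mid-term attendance lies on the pathway teaching method → mid-term attendance → outcome, so adjusting for it blocks the indirect effect. For the total causal effect of teaching method, use the unadjusted pooled rates.
So P(outcome | do(the new textbook)) is just the pooled rate for the new textbook: 338/600 = 0.563.

0.56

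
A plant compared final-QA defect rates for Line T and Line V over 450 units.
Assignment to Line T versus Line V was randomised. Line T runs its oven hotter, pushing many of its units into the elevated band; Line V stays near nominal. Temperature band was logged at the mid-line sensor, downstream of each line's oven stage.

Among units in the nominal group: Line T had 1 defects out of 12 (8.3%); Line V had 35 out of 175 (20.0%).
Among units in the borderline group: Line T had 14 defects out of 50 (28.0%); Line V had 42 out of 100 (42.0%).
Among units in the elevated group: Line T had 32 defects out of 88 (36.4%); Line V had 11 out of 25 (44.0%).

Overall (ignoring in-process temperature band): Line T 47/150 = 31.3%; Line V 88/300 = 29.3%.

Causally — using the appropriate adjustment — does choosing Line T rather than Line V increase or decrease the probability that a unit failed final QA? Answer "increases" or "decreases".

The stratified and pooled comparisons disagree (Line T wins within each in-process temperature band; Line V wins overall), so the answer turns on the causal role of in-process temperature band.
In-process temperature band is downstream of the line. One should not condition on a consequence of treatment, so the overall rates are the right comparison.
Pooled: Line T 31.3% vs Line V 29.3%; Line V is lower overall.

increases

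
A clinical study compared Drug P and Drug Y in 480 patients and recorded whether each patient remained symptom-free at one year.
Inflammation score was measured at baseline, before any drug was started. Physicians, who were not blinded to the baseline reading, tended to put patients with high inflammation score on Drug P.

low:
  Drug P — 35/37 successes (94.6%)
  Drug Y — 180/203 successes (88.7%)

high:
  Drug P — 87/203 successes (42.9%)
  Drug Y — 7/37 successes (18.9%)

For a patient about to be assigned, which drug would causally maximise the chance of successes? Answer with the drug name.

Drug P is higher inside every inflammation score stratum but Drug Y is higher in aggregate. Whether to stratify depends on how inflammation score relates to the drug.
Inflammation score is set before the drug has any effect — it is not caused by the drug — and it independently drives the outcome. That makes it a confounder, so the causal comparison is within inflammation score levels.
Within each level — low: 94.6% vs 88.7%; high: 42.9% vs 18.9% — Drug P is higher every time.

Drug P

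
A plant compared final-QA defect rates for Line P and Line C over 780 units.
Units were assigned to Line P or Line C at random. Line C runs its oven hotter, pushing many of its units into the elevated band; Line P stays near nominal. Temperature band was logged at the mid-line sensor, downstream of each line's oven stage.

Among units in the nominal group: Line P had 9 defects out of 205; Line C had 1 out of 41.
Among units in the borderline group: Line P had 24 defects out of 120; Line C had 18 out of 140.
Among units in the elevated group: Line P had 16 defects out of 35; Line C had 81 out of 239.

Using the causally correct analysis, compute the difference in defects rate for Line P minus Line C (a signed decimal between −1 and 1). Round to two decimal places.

-0.10

In-process temperature band here is a post-treatment variable shaped by the line; conditioning on it would introduce bias rather than remove it. The overall comparison is the causal one.
The causal difference is the pooled difference: 0.136 − 0.238 = -0.102.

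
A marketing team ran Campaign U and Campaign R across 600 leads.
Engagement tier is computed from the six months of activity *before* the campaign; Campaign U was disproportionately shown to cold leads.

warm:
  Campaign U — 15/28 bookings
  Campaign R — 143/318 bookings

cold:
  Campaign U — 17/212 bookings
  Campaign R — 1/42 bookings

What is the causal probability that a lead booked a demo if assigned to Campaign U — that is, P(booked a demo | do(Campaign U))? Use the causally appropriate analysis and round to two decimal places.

0.34

The stratified and pooled comparisons disagree (Campaign U wins within each engagement tier; Campaign R wins overall), so the answer turns on the causal role of engagement tier.
Engagement tier satisfies the back-door criterion: it is not a descendant of the campaign, and it blocks the spurious path from campaign to outcome. Adjusting for it (i.e., using the within-engagement tier rates) gives the causal effect.
Standardising Campaign U to the population engagement tier mix: 0.577·15/28 + 0.423·17/212 = 0.343.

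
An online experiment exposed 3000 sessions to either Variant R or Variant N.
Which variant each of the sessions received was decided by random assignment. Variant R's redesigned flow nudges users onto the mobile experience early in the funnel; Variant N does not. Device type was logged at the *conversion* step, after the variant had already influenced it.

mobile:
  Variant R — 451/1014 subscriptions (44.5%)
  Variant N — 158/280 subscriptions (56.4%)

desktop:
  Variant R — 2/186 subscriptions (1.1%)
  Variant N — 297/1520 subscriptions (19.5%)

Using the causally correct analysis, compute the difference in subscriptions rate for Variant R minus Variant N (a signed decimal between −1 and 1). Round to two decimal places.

Device type here is a post-treatment variable shaped by the variant; conditioning on it would introduce bias rather than remove it. The overall comparison is the causal one.
The causal difference is the pooled difference: 0.378 − 0.253 = +0.125.

+0.12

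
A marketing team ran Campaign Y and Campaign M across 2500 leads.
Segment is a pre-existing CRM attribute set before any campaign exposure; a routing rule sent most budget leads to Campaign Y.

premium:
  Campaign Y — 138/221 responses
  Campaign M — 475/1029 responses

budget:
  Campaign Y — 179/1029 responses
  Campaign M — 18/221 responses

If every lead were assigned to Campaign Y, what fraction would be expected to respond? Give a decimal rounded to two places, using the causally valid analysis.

0.40

Within every customer segment level Campaign Y has the higher rate, yet pooled Campaign M does — Simpson's reversal.
Here customer segment is a common cause — it drives both which campaign a case falls under and the outcome. The crude comparison mixes populations; the stratum-specific rates are the causally relevant ones.
Standardising Campaign Y to the population customer segment mix: 0.500·138/221 + 0.500·179/1029 = 0.399.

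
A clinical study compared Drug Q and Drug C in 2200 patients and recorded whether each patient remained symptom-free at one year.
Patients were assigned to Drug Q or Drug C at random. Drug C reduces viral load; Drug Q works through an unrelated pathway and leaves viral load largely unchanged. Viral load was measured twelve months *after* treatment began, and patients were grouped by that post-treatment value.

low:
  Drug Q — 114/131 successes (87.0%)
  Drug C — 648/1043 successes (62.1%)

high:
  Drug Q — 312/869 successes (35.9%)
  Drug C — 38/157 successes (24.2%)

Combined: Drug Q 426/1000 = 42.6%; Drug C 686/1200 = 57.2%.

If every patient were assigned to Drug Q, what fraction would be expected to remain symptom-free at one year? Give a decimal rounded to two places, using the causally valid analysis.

0.43

Drug Q is higher inside every viral load stratum but Drug C is higher in aggregate. Whether to stratify depends on how viral load relates to the drug.
Stratifying would compare drugs among patients the drugs themselves sorted into viral load groups — a form of selection on an intermediate. The unconditioned pooled rates give the total causal effect.
So P(outcome | do(Drug Q)) is just the pooled rate for Drug Q: 426/1000 = 0.426.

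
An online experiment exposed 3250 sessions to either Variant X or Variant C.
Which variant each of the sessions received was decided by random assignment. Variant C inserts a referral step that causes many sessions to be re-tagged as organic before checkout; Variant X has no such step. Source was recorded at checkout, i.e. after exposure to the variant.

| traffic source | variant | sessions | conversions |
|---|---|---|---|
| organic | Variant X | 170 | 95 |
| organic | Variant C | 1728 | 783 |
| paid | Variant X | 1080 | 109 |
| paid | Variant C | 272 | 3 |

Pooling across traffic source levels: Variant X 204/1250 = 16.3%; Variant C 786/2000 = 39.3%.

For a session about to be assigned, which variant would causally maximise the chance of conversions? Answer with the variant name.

Traffic source here is a post-treatment variable shaped by the variant; conditioning on it would introduce bias rather than remove it. The overall comparison is the causal one.
Pooled: Variant X 16.3% vs Variant C 39.3%; Variant C is higher overall.

Variant C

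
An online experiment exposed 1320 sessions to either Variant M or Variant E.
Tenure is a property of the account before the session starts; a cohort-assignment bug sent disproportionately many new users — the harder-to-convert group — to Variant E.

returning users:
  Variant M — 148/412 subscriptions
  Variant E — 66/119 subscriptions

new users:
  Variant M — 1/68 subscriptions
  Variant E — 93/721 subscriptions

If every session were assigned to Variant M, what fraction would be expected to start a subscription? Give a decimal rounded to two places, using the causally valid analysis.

The user tenure-specific comparison favours Variant E throughout, but the pooled figures favour Variant M. The question is whether to condition on user tenure.
Here user tenure is a common cause — it drives both which variant a case falls under and the outcome. The crude comparison mixes populations; the stratum-specific rates are the causally relevant ones.
Standardising Variant M to the population user tenure mix: 0.402·148/412 + 0.598·1/68 = 0.153.

0.15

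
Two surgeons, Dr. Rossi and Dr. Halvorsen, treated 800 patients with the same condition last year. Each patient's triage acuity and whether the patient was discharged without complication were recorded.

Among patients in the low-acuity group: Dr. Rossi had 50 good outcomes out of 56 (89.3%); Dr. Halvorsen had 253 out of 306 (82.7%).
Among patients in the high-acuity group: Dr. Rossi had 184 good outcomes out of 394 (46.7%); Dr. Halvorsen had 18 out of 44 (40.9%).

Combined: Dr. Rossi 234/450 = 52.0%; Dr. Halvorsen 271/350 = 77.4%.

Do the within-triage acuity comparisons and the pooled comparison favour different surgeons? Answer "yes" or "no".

yes

Within each triage acuity level (low-acuity 89.3% vs 82.7%; high-acuity 46.7% vs 40.9%), Dr. Rossi has the higher rate every time. Pooled: 52.0% vs 77.4% — Dr. Halvorsen has the higher rate overall. The two comparisons disagree.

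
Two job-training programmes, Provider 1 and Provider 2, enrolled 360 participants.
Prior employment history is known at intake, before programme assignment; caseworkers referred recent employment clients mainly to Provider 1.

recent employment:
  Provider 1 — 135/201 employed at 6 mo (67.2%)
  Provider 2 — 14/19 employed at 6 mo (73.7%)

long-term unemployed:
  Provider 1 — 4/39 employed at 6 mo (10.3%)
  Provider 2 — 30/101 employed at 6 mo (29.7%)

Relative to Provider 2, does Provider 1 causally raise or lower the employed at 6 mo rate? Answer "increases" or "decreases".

decreases

The stratified and pooled comparisons disagree (Provider 2 wins within each prior employment history; Provider 1 wins overall), so the answer turns on the causal role of prior employment history.
The imbalance in prior employment history arose from how participants were allocated, not from anything the programme did; and prior employment history independently affects the outcome. The pooled gap is confounded — condition on prior employment history.
Within each level — recent employment: 67.2% vs 73.7%; long-term unemployed: 10.3% vs 29.7% — Provider 2 is higher every time.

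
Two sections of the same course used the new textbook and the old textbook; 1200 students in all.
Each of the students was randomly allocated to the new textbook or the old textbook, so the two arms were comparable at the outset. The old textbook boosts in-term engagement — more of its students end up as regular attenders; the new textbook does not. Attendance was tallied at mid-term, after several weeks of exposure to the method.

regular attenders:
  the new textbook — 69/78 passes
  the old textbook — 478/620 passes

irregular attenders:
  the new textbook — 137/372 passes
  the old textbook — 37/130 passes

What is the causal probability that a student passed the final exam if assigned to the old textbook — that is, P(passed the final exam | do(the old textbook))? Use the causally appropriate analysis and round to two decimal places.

The distribution of mid-term attendance is itself part of what the teaching method does — it is an intermediate outcome. Holding it fixed would remove that part of the effect; the total effect is the pooled difference.
So P(outcome | do(the old textbook)) is just the pooled rate for the old textbook: 515/750 = 0.687.

0.69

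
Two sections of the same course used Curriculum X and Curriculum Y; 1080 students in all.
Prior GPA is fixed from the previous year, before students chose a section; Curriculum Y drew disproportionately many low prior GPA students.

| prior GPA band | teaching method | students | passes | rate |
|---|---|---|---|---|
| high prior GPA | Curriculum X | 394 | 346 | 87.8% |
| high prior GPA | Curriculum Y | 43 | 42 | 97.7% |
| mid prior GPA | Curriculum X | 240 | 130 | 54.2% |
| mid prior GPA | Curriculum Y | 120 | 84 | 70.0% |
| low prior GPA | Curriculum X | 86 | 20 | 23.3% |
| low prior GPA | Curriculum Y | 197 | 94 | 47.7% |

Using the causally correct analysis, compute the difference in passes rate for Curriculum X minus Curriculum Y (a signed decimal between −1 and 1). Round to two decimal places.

-0.16

The imbalance in prior GPA band arose from how students were allocated, not from anything the teaching method did; and prior GPA band independently affects the outcome. The pooled gap is confounded — condition on prior GPA band.
Adjusting over the population distribution of prior GPA band: 0.405·(0.878−0.977) + 0.333·(0.542−0.700) + 0.262·(0.233−0.477) = -0.157.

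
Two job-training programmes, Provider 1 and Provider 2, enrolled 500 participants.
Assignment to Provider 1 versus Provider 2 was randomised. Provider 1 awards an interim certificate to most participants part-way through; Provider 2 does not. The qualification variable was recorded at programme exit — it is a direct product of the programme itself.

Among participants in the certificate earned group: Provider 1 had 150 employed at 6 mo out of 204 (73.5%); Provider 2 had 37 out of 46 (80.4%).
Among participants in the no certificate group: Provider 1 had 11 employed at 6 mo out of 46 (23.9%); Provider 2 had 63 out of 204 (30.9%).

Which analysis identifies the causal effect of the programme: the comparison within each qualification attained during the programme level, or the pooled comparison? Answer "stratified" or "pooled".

pooled

Stratifying would compare programmes among participants the programmes themselves sorted into qualification attained during the programme groups — a form of selection on an intermediate. The unconditioned pooled rates give the total causal effect.
Pooled: Provider 1 64.4% vs Provider 2 40.0%; Provider 1 is higher overall.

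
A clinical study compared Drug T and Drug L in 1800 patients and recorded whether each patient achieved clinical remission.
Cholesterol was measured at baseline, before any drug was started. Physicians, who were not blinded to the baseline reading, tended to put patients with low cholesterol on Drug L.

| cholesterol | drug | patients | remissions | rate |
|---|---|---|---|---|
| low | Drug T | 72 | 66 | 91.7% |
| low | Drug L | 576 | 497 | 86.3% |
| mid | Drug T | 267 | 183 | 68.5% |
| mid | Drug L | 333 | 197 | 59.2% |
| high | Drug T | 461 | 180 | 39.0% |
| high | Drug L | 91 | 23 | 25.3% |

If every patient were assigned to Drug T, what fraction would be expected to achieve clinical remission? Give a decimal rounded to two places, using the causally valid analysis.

The cholesterol-specific comparison favours Drug T throughout, but the pooled figures favour Drug L. The question is whether to condition on cholesterol.
The imbalance in cholesterol arose from how patients were allocated, not from anything the drug did; and cholesterol independently affects the outcome. The pooled gap is confounded — condition on cholesterol.
Standardising Drug T to the population cholesterol mix: 0.360·66/72 + 0.333·183/267 + 0.307·180/461 = 0.678.

0.68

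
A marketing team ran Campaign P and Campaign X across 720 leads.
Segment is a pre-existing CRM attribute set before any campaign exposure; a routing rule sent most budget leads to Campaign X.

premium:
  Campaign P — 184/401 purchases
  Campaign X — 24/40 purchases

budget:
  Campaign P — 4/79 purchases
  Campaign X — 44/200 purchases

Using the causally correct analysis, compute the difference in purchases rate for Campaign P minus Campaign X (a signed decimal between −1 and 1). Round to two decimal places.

Customer segment is set before the campaign has any effect — it is not caused by the campaign — and it independently drives the outcome. That makes it a confounder, so the causal comparison is within customer segment levels.
Adjusting over the population distribution of customer segment: 0.613·(0.459−0.600) + 0.388·(0.051−0.220) = -0.152.

-0.15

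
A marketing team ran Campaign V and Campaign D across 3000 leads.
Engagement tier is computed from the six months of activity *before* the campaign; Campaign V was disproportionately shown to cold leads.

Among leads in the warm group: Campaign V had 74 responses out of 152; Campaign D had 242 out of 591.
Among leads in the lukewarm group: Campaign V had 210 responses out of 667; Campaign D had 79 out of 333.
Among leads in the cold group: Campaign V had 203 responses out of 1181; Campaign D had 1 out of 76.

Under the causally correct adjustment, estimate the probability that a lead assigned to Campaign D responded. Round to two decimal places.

0.19

The stratified and pooled comparisons disagree (Campaign V wins within each engagement tier; Campaign D wins overall), so the answer turns on the causal role of engagement tier.
The imbalance in engagement tier arose from how leads were allocated, not from anything the campaign did; and engagement tier independently affects the outcome. The pooled gap is confounded — condition on engagement tier.
Standardising Campaign D to the population engagement tier mix: 0.248·242/591 + 0.333·79/333 + 0.419·1/76 = 0.186.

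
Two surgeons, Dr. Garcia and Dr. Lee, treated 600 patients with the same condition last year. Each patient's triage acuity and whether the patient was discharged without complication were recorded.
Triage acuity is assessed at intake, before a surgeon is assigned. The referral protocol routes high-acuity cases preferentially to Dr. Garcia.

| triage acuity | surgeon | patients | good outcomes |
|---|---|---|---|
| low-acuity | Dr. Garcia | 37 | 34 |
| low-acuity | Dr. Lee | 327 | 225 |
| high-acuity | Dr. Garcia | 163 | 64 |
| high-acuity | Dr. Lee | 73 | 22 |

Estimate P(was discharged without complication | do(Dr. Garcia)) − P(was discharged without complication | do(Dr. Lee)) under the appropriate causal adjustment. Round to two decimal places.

Within every triage acuity level Dr. Garcia has the higher rate, yet pooled Dr. Lee does — Simpson's reversal.
Since triage acuity is a pre-existing factor (not a product of the surgeon) and it affects the outcome on its own, it is a confounder. The stratified rates, not the pooled rate, identify the causal effect.
Adjusting over the population distribution of triage acuity: 0.607·(0.919−0.688) + 0.393·(0.393−0.301) = +0.176.

+0.18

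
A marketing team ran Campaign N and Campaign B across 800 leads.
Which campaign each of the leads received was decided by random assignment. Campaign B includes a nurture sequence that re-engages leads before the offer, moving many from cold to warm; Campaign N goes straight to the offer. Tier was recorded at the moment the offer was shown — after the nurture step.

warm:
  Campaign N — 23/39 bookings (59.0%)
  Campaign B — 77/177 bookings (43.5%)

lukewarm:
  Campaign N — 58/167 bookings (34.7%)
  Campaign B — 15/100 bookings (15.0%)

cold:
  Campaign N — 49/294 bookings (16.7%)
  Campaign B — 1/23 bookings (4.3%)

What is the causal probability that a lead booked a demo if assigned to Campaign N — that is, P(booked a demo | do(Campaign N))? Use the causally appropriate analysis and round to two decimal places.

The engagement tier-specific comparison favours Campaign N throughout, but the pooled figures favour Campaign B. The question is whether to condition on engagement tier.
The distribution of engagement tier is itself part of what the campaign does — it is an intermediate outcome. Holding it fixed would remove that part of the effect; the total effect is the pooled difference.
So P(outcome | do(Campaign N)) is just the pooled rate for Campaign N: 130/500 = 0.260.

0.26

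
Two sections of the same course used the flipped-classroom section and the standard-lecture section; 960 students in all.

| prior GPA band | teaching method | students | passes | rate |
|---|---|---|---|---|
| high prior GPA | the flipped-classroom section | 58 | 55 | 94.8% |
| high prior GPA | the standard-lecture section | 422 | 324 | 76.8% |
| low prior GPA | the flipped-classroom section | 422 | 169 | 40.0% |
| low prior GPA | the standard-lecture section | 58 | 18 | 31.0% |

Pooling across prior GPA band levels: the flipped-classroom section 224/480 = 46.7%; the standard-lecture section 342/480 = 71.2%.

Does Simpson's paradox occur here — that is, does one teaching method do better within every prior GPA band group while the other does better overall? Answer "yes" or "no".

yes

Within each prior GPA band level (high prior GPA 94.8% vs 76.8%; low prior GPA 40.0% vs 31.0%), the flipped-classroom section has the higher rate every time. Pooled: 46.7% vs 71.2% — the standard-lecture section has the higher rate overall. The two comparisons disagree.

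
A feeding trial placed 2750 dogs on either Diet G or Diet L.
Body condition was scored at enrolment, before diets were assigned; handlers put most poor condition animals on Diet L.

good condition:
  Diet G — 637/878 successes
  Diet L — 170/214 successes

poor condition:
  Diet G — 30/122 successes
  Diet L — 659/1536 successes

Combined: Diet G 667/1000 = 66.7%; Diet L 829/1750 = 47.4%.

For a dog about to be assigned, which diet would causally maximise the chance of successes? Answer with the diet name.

Diet L

Starting body condition differs across diets for reasons unrelated to any effect of the diet itself, and it separately predicts the outcome — a classic confounder. We must compare within starting body condition levels.
Within each level — good condition: 72.6% vs 79.4%; poor condition: 24.6% vs 42.9% — Diet L is higher every time.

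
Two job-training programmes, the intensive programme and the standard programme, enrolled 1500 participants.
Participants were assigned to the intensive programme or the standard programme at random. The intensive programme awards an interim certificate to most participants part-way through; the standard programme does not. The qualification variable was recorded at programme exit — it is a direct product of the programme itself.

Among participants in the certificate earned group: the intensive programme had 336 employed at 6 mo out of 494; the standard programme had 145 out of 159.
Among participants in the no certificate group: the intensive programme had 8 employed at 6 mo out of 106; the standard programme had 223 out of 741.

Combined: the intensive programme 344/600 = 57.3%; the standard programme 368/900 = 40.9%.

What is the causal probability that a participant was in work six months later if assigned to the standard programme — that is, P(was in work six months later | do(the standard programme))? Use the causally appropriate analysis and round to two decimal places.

0.41

Because the programme influences qualification attained during the programme, qualification attained during the programme is a post-treatment mediator, not a confounder. Stratifying on it would bias the estimate; the causal effect is the crude pooled difference.
So P(outcome | do(the standard programme)) is just the pooled rate for the standard programme: 368/900 = 0.409.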